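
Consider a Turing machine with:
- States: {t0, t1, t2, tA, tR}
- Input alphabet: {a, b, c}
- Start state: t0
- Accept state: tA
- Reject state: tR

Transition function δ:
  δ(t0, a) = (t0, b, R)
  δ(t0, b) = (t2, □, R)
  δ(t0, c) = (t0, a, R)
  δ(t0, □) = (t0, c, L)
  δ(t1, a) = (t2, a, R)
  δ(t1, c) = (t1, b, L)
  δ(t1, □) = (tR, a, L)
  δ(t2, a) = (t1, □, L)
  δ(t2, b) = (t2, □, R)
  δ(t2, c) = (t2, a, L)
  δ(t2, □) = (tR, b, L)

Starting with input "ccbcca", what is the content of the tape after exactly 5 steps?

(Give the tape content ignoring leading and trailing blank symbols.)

Execution trace:
Initial: [t0]ccbcca
Step 1: δ(t0, c) = (t0, a, R) → a[t0]cbcca
Step 2: δ(t0, c) = (t0, a, R) → aa[t0]bcca
Step 3: δ(t0, b) = (t2, □, R) → aa□[t2]cca
Step 4: δ(t2, c) = (t2, a, L) → aa[t2]□aca
Step 5: δ(t2, □) = (tR, b, L) → a[tR]abaca

The machine reaches the reject state tR and halts.

After 5 steps, the tape (ignoring leading/trailing blanks) is: aabaca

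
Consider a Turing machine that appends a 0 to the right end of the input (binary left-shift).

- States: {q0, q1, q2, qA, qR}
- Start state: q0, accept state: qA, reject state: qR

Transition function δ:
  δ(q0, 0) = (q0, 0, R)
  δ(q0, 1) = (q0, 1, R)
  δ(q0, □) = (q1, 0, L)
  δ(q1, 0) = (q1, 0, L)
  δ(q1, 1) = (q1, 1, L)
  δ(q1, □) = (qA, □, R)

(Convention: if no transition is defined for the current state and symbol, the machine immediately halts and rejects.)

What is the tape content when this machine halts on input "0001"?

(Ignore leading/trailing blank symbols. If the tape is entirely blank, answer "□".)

Execution trace:
Initial: [q0]0001
Step 1: δ(q0, 0) = (q0, 0, R) → 0[q0]001
Step 2: δ(q0, 0) = (q0, 0, R) → 00[q0]01
Step 3: δ(q0, 0) = (q0, 0, R) → 000[q0]1
Step 4: δ(q0, 1) = (q0, 1, R) → 0001[q0]□
Step 5: δ(q0, □) = (q1, 0, L) → 000[q1]10
Step 6: δ(q1, 1) = (q1, 1, L) → 00[q1]010
Step 7: δ(q1, 0) = (q1, 0, L) → 0[q1]0010
Step 8: δ(q1, 0) = (q1, 0, L) → [q1]00010
Step 9: δ(q1, 0) = (q1, 0, L) → [q1]□00010
Step 10: δ(q1, □) = (qA, □, R) → □[qA]00010

The machine reaches the accept state qA and halts.

Final tape (ignoring leading/trailing blanks): 00010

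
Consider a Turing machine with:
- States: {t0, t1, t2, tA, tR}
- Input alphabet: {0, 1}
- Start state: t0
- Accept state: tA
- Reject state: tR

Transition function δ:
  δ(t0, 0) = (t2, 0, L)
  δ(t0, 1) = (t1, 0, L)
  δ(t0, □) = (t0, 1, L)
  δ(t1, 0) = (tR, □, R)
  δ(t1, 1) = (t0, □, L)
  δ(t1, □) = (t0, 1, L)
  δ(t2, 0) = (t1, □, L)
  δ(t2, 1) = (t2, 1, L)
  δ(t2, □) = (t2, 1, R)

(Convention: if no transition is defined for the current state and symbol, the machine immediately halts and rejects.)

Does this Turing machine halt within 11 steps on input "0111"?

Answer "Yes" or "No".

Execution trace:
Initial: [t0]0111
Step 1: δ(t0, 0) = (t2, 0, L) → [t2]□0111
Step 2: δ(t2, □) = (t2, 1, R) → 1[t2]0111
Step 3: δ(t2, 0) = (t1, □, L) → [t1]1□111
Step 4: δ(t1, 1) = (t0, □, L) → [t0]□□□111
Step 5: δ(t0, □) = (t0, 1, L) → [t0]□1□□111
Step 6: δ(t0, □) = (t0, 1, L) → [t0]□11□□111
Step 7: δ(t0, □) = (t0, 1, L) → [t0]□111□□111
Step 8: δ(t0, □) = (t0, 1, L) → [t0]□1111□□111
Step 9: δ(t0, □) = (t0, 1, L) → [t0]□11111□□111
Step 10: δ(t0, □) = (t0, 1, L) → [t0]□111111□□111
Step 11: δ(t0, □) = (t0, 1, L) → [t0]□1111111□□111

The machine has not reached a halting state after 11 steps.
The machine did not halt within the 11-step bound.

Answer: No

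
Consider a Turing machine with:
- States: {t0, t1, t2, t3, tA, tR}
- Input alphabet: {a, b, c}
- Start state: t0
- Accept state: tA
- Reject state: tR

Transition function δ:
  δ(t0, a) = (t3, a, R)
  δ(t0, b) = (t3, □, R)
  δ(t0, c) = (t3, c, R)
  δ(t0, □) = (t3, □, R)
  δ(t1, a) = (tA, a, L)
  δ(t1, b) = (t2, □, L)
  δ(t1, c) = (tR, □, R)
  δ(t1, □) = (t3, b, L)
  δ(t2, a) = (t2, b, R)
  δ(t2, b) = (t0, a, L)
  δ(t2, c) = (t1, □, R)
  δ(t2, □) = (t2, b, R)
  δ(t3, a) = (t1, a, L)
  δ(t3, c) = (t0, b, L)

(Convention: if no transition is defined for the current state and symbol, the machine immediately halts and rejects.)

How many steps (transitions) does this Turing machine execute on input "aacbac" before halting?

Execution trace:
Initial: [t0]aacbac
Step 1: δ(t0, a) = (t3, a, R) → a[t3]acbac
Step 2: δ(t3, a) = (t1, a, L) → [t1]aacbac
Step 3: δ(t1, a) = (tA, a, L) → [tA]□aacbac

The machine reaches the accept state tA and halts.

The machine executed 3 steps before halting.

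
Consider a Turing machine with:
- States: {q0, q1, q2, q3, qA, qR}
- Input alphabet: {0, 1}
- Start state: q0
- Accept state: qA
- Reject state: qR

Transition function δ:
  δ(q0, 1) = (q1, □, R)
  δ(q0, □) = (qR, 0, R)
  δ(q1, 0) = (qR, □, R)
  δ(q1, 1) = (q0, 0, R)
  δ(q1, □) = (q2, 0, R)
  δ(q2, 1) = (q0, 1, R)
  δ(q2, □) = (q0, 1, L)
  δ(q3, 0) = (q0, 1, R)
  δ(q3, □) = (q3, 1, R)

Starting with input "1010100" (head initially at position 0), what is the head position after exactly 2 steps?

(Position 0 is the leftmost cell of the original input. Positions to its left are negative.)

Execution trace (head position shown):
Step 0: [q0]1010100  (head at position 0)
Step 1: move right → □[q1]010100  (head at position 1)
Step 2: move right → □□[qR]10100  (head at position 2)

After 2 steps, the head is at position 2.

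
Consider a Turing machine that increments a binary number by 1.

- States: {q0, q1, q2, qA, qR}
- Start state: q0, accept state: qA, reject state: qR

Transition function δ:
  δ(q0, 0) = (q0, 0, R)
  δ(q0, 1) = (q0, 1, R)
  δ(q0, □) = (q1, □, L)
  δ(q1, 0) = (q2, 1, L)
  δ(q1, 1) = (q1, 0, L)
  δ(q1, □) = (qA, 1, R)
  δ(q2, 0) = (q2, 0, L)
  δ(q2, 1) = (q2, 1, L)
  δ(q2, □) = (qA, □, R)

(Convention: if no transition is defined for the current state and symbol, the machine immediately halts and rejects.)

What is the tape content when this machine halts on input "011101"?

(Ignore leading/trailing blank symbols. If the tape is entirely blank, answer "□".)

Execution trace:
Initial: [q0]011101
Step 1: δ(q0, 0) = (q0, 0, R) → 0[q0]11101
Step 2: δ(q0, 1) = (q0, 1, R) → 01[q0]1101
Step 3: δ(q0, 1) = (q0, 1, R) → 011[q0]101
Step 4: δ(q0, 1) = (q0, 1, R) → 0111[q0]01
Step 5: δ(q0, 0) = (q0, 0, R) → 01110[q0]1
Step 6: δ(q0, 1) = (q0, 1, R) → 011101[q0]□
Step 7: δ(q0, □) = (q1, □, L) → 01110[q1]1□
Step 8: δ(q1, 1) = (q1, 0, L) → 0111[q1]00□
Step 9: δ(q1, 0) = (q2, 1, L) → 011[q2]110□
Step 10: δ(q2, 1) = (q2, 1, L) → 01[q2]1110□
Step 11: δ(q2, 1) = (q2, 1, L) → 0[q2]11110□
Step 12: δ(q2, 1) = (q2, 1, L) → [q2]011110□
Step 13: δ(q2, 0) = (q2, 0, L) → [q2]□011110□
Step 14: δ(q2, □) = (qA, □, R) → □[qA]011110□

The machine reaches the accept state qA and halts.

Final tape (ignoring leading/trailing blanks): 011110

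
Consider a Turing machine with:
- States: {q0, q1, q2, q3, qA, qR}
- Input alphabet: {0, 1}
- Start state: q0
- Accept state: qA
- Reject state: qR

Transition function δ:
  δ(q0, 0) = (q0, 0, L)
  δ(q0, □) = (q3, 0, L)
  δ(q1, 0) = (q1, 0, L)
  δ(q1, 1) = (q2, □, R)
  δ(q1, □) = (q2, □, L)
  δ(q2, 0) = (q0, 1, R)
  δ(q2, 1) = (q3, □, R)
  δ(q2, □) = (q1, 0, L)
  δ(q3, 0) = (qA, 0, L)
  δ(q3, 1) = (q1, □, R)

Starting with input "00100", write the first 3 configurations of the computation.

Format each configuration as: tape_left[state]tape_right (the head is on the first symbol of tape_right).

Transitions applied:
Step 1: δ(q0, 0) = (q0, 0, L)
Step 2: δ(q0, □) = (q3, 0, L)

The first 3 configurations are:
[q0]00100 ⊢ [q0]□00100 ⊢ [q3]□000100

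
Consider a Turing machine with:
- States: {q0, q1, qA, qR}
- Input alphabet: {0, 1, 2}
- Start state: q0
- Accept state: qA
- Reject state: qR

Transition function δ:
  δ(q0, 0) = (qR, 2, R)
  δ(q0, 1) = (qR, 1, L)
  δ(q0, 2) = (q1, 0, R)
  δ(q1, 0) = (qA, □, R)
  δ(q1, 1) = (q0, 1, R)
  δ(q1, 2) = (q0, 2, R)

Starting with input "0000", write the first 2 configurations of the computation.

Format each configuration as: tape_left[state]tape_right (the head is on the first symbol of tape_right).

Transitions applied:
Step 1: δ(q0, 0) = (qR, 2, R)

The first 2 configurations are:
[q0]0000 ⊢ 2[qR]000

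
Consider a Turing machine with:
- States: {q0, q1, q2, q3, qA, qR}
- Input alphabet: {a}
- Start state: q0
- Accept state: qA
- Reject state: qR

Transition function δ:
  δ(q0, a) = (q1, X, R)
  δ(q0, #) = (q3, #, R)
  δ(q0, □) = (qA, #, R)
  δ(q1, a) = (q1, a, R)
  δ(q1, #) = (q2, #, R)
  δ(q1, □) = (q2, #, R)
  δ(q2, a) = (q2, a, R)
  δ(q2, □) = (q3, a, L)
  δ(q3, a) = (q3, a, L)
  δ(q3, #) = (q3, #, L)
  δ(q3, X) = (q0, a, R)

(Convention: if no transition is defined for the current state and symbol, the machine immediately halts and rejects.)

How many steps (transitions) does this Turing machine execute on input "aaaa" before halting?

Execution trace:
Initial: [q0]aaaa
Step 1: δ(q0, a) = (q1, X, R) → X[q1]aaa
Step 2: δ(q1, a) = (q1, a, R) → Xa[q1]aa
Step 3: δ(q1, a) = (q1, a, R) → Xaa[q1]a
Step 4: δ(q1, a) = (q1, a, R) → Xaaa[q1]□
Step 5: δ(q1, □) = (q2, #, R) → Xaaa#[q2]□
Step 6: δ(q2, □) = (q3, a, L) → Xaaa[q3]#a
Step 7: δ(q3, #) = (q3, #, L) → Xaa[q3]a#a
Step 8: δ(q3, a) = (q3, a, L) → Xa[q3]aa#a
Step 9: δ(q3, a) = (q3, a, L) → X[q3]aaa#a
Step 10: δ(q3, a) = (q3, a, L) → [q3]Xaaa#a
Step 11: δ(q3, X) = (q0, a, R) → a[q0]aaa#a
Step 12: δ(q0, a) = (q1, X, R) → aX[q1]aa#a
Step 13: δ(q1, a) = (q1, a, R) → aXa[q1]a#a
Step 14: δ(q1, a) = (q1, a, R) → aXaa[q1]#a
Step 15: δ(q1, #) = (q2, #, R) → aXaa#[q2]a
Step 16: δ(q2, a) = (q2, a, R) → aXaa#a[q2]□
Step 17: δ(q2, □) = (q3, a, L) → aXaa#[q3]aa
Step 18: δ(q3, a) = (q3, a, L) → aXaa[q3]#aa
Step 19: δ(q3, #) = (q3, #, L) → aXa[q3]a#aa
Step 20: δ(q3, a) = (q3, a, L) → aX[q3]aa#aa
Step 21: δ(q3, a) = (q3, a, L) → a[q3]Xaa#aa
Step 22: δ(q3, X) = (q0, a, R) → aa[q0]aa#aa
Step 23: δ(q0, a) = (q1, X, R) → aaX[q1]a#aa
Step 24: δ(q1, a) = (q1, a, R) → aaXa[q1]#aa
Step 25: δ(q1, #) = (q2, #, R) → aaXa#[q2]aa
Step 26: δ(q2, a) = (q2, a, R) → aaXa#a[q2]a
Step 27: δ(q2, a) = (q2, a, R) → aaXa#aa[q2]□
Step 28: δ(q2, □) = (q3, a, L) → aaXa#a[q3]aa
Step 29: δ(q3, a) = (q3, a, L) → aaXa#[q3]aaa
Step 30: δ(q3, a) = (q3, a, L) → aaXa[q3]#aaa
Step 31: δ(q3, #) = (q3, #, L) → aaX[q3]a#aaa
Step 32: δ(q3, a) = (q3, a, L) → aa[q3]Xa#aaa
Step 33: δ(q3, X) = (q0, a, R) → aaa[q0]a#aaa
Step 34: δ(q0, a) = (q1, X, R) → aaaX[q1]#aaa
Step 35: δ(q1, #) = (q2, #, R) → aaaX#[q2]aaa
Step 36: δ(q2, a) = (q2, a, R) → aaaX#a[q2]aa
Step 37: δ(q2, a) = (q2, a, R) → aaaX#aa[q2]a
Step 38: δ(q2, a) = (q2, a, R) → aaaX#aaa[q2]□
Step 39: δ(q2, □) = (q3, a, L) → aaaX#aa[q3]aa
Step 40: δ(q3, a) = (q3, a, L) → aaaX#a[q3]aaa
Step 41: δ(q3, a) = (q3, a, L) → aaaX#[q3]aaaa
Step 42: δ(q3, a) = (q3, a, L) → aaaX[q3]#aaaa
Step 43: δ(q3, #) = (q3, #, L) → aaa[q3]X#aaaa
Step 44: δ(q3, X) = (q0, a, R) → aaaa[q0]#aaaa
Step 45: δ(q0, #) = (q3, #, R) → aaaa#[q3]aaaa
Step 46: δ(q3, a) = (q3, a, L) → aaaa[q3]#aaaa
Step 47: δ(q3, #) = (q3, #, L) → aaa[q3]a#aaaa
Step 48: δ(q3, a) = (q3, a, L) → aa[q3]aa#aaaa
Step 49: δ(q3, a) = (q3, a, L) → a[q3]aaa#aaaa
Step 50: δ(q3, a) = (q3, a, L) → [q3]aaaa#aaaa
Step 51: δ(q3, a) = (q3, a, L) → [q3]□aaaa#aaaa

No transition is defined for δ(q3, □). By convention the machine halts and rejects.

The machine executed 51 steps before halting.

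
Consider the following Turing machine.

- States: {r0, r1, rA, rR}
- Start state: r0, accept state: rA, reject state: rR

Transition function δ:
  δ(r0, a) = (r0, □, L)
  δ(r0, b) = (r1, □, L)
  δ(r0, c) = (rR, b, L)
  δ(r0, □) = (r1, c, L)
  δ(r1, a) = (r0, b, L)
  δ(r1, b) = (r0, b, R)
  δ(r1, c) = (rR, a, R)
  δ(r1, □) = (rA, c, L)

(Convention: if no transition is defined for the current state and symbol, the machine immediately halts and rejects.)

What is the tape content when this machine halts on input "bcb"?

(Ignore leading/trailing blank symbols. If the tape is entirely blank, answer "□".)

Execution trace:
Initial: [r0]bcb
Step 1: δ(r0, b) = (r1, □, L) → [r1]□□cb
Step 2: δ(r1, □) = (rA, c, L) → [rA]□c□cb

The machine reaches the accept state rA and halts.

Final tape (ignoring leading/trailing blanks): c□cb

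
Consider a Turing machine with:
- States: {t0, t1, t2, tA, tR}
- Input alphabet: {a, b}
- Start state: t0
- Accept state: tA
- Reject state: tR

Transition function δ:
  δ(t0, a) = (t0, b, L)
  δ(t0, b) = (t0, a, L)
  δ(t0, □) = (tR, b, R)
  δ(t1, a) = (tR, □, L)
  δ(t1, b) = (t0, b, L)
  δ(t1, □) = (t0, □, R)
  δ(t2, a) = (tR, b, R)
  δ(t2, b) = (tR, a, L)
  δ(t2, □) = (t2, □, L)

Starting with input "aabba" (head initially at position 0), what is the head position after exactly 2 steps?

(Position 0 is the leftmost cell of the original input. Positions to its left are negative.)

Execution trace (head position shown):
Step 0: [t0]aabba  (head at position 0)
Step 1: move left → [t0]□babba  (head at position -1)
Step 2: move right → b[tR]babba  (head at position 0)

After 2 steps, the head is at position 0.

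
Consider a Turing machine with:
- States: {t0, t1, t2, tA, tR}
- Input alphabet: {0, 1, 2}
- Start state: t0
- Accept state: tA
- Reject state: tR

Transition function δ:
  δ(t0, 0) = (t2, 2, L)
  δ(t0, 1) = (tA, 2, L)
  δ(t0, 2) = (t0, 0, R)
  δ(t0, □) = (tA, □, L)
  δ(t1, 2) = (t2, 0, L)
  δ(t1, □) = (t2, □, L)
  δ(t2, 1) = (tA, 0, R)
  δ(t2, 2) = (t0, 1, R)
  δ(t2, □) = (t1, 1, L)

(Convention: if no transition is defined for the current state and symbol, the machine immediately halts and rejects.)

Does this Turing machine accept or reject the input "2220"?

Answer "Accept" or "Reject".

Execution trace:
Initial: [t0]2220
Step 1: δ(t0, 2) = (t0, 0, R) → 0[t0]220
Step 2: δ(t0, 2) = (t0, 0, R) → 00[t0]20
Step 3: δ(t0, 2) = (t0, 0, R) → 000[t0]0
Step 4: δ(t0, 0) = (t2, 2, L) → 00[t2]02

No transition is defined for δ(t2, 0). By convention the machine halts and rejects.

Answer: Reject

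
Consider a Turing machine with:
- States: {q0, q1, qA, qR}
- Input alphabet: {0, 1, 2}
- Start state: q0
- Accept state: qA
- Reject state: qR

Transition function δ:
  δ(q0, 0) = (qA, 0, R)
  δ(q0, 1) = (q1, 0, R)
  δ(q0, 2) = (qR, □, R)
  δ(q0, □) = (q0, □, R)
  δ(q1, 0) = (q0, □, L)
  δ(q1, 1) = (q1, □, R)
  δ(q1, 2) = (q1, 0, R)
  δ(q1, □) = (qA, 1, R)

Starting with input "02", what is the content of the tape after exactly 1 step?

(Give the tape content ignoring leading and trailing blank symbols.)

Execution trace:
Initial: [q0]02
Step 1: δ(q0, 0) = (qA, 0, R) → 0[qA]2

The machine reaches the accept state qA and halts.

After 1 step, the tape (ignoring leading/trailing blanks) is: 02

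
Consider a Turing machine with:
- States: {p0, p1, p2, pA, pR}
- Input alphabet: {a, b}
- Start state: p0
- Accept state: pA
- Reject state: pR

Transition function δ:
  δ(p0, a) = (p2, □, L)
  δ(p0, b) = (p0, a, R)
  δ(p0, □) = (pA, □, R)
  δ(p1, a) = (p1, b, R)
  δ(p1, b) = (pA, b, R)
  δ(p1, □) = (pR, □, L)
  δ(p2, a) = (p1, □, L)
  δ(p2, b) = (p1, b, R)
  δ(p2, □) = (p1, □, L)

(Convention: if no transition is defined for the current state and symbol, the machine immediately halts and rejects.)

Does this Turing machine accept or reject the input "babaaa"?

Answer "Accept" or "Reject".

Execution trace:
Initial: [p0]babaaa
Step 1: δ(p0, b) = (p0, a, R) → a[p0]abaaa
Step 2: δ(p0, a) = (p2, □, L) → [p2]a□baaa
Step 3: δ(p2, a) = (p1, □, L) → [p1]□□□baaa
Step 4: δ(p1, □) = (pR, □, L) → [pR]□□□□baaa

The machine reaches the reject state pR and halts.

Answer: Reject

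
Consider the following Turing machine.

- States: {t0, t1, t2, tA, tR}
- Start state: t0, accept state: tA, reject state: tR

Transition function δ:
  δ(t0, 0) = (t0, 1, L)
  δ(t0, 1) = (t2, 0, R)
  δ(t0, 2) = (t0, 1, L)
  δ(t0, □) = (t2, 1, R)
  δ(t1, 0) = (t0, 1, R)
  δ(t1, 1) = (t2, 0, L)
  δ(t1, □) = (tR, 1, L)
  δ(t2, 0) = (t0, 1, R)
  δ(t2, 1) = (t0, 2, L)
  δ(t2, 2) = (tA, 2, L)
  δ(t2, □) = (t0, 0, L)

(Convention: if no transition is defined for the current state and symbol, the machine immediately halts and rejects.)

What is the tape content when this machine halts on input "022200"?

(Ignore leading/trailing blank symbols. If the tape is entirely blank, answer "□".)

Execution trace:
Initial: [t0]022200
Step 1: δ(t0, 0) = (t0, 1, L) → [t0]□122200
Step 2: δ(t0, □) = (t2, 1, R) → 1[t2]122200
Step 3: δ(t2, 1) = (t0, 2, L) → [t0]1222200
Step 4: δ(t0, 1) = (t2, 0, R) → 0[t2]222200
Step 5: δ(t2, 2) = (tA, 2, L) → [tA]0222200

The machine reaches the accept state tA and halts.

Final tape (ignoring leading/trailing blanks): 0222200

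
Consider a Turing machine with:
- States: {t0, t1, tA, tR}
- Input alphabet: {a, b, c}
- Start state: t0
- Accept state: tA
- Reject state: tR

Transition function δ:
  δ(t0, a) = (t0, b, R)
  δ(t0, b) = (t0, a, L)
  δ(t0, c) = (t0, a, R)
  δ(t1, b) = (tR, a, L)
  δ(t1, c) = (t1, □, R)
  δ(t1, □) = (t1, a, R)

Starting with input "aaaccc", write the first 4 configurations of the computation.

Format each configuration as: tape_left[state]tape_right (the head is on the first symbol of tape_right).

Transitions applied:
Step 1: δ(t0, a) = (t0, b, R)
Step 2: δ(t0, a) = (t0, b, R)
Step 3: δ(t0, a) = (t0, b, R)

The first 4 configurations are:
[t0]aaaccc ⊢ b[t0]aaccc ⊢ bb[t0]accc ⊢ bbb[t0]ccc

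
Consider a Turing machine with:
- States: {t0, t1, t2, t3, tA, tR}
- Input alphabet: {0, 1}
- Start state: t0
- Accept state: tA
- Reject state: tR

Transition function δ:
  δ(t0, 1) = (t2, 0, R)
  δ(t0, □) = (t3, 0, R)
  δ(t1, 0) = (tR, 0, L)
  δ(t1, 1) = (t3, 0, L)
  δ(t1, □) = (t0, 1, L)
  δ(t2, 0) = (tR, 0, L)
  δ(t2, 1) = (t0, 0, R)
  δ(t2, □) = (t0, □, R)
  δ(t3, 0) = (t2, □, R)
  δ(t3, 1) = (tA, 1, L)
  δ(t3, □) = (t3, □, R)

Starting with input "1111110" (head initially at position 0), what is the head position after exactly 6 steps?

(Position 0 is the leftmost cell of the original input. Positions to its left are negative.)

Execution trace (head position shown):
Step 0: [t0]1111110  (head at position 0)
Step 1: move right → 0[t2]111110  (head at position 1)
Step 2: move right → 00[t0]11110  (head at position 2)
Step 3: move right → 000[t2]1110  (head at position 3)
Step 4: move right → 0000[t0]110  (head at position 4)
Step 5: move right → 00000[t2]10  (head at position 5)
Step 6: move right → 000000[t0]0  (head at position 6)

After 6 steps, the head is at position 6.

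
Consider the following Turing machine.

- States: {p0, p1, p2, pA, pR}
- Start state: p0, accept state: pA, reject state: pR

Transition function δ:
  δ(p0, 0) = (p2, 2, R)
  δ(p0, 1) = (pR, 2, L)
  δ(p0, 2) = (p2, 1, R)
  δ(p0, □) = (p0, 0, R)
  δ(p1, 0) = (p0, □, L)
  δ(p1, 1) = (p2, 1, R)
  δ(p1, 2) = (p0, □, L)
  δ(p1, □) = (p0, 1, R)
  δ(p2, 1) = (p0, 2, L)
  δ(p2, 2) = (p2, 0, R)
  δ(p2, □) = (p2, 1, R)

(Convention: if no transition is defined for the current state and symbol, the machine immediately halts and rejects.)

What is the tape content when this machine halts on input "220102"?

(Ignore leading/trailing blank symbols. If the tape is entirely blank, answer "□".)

Execution trace:
Initial: [p0]220102
Step 1: δ(p0, 2) = (p2, 1, R) → 1[p2]20102
Step 2: δ(p2, 2) = (p2, 0, R) → 10[p2]0102

No transition is defined for δ(p2, 0). By convention the machine halts and rejects.

Final tape (ignoring leading/trailing blanks): 100102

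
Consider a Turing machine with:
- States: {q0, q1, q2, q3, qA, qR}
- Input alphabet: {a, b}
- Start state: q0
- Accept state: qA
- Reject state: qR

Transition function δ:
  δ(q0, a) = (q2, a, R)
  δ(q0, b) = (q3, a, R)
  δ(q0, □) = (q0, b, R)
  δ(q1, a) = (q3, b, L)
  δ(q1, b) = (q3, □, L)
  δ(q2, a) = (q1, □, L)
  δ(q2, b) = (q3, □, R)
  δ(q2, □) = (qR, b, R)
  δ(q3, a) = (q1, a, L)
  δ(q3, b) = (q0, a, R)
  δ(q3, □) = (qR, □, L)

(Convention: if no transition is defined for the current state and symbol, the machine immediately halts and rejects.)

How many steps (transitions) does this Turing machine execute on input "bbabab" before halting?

Execution trace:
Initial: [q0]bbabab
Step 1: δ(q0, b) = (q3, a, R) → a[q3]babab
Step 2: δ(q3, b) = (q0, a, R) → aa[q0]abab
Step 3: δ(q0, a) = (q2, a, R) → aaa[q2]bab
Step 4: δ(q2, b) = (q3, □, R) → aaa□[q3]ab
Step 5: δ(q3, a) = (q1, a, L) → aaa[q1]□ab

No transition is defined for δ(q1, □). By convention the machine halts and rejects.

The machine executed 5 steps before halting.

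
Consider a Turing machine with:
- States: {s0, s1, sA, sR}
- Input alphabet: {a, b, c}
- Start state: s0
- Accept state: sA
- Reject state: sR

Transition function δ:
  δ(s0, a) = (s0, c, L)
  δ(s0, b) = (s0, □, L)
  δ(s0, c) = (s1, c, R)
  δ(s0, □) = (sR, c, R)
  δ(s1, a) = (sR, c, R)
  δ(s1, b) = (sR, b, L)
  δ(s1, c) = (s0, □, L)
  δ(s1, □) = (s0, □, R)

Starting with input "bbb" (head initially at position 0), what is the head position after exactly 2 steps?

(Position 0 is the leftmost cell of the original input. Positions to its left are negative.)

Execution trace (head position shown):
Step 0: [s0]bbb  (head at position 0)
Step 1: move left → [s0]□□bb  (head at position -1)
Step 2: move right → c[sR]□bb  (head at position 0)

After 2 steps, the head is at position 0.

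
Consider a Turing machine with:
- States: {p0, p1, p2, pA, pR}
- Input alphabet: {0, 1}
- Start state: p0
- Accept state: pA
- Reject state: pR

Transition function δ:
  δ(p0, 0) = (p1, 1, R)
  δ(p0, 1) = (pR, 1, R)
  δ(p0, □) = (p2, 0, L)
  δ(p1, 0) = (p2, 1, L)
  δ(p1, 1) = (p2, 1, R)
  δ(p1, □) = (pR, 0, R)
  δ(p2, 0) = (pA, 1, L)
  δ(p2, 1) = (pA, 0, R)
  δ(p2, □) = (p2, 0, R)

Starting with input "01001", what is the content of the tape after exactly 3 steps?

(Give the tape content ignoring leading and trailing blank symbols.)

Execution trace:
Initial: [p0]01001
Step 1: δ(p0, 0) = (p1, 1, R) → 1[p1]1001
Step 2: δ(p1, 1) = (p2, 1, R) → 11[p2]001
Step 3: δ(p2, 0) = (pA, 1, L) → 1[pA]1101

The machine reaches the accept state pA and halts.

After 3 steps, the tape (ignoring leading/trailing blanks) is: 11101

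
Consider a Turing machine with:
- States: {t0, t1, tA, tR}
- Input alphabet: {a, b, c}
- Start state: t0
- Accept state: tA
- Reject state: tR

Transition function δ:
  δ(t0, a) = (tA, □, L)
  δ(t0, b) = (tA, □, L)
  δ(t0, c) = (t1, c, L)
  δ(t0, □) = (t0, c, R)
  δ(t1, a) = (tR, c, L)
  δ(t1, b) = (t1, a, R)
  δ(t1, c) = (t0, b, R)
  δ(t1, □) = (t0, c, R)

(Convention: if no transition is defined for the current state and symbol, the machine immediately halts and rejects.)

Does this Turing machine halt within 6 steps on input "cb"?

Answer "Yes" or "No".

Execution trace:
Initial: [t0]cb
Step 1: δ(t0, c) = (t1, c, L) → [t1]□cb
Step 2: δ(t1, □) = (t0, c, R) → c[t0]cb
Step 3: δ(t0, c) = (t1, c, L) → [t1]ccb
Step 4: δ(t1, c) = (t0, b, R) → b[t0]cb
Step 5: δ(t0, c) = (t1, c, L) → [t1]bcb
Step 6: δ(t1, b) = (t1, a, R) → a[t1]cb

The machine has not reached a halting state after 6 steps.
The machine did not halt within the 6-step bound.

Answer: No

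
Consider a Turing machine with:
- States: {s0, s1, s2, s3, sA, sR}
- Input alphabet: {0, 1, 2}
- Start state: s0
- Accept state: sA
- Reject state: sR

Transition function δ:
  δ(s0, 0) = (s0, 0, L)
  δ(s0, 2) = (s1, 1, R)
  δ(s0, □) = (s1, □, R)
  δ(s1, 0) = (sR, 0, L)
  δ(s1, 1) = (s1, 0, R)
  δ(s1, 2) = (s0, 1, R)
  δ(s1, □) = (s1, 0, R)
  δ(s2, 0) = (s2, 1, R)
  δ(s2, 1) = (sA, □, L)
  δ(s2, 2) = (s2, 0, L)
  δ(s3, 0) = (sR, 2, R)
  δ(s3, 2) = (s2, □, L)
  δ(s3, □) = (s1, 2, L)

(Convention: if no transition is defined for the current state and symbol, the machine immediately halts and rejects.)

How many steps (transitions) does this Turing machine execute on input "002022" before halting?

Execution trace:
Initial: [s0]002022
Step 1: δ(s0, 0) = (s0, 0, L) → [s0]□002022
Step 2: δ(s0, □) = (s1, □, R) → □[s1]002022
Step 3: δ(s1, 0) = (sR, 0, L) → [sR]□002022

The machine reaches the reject state sR and halts.

The machine executed 3 steps before halting.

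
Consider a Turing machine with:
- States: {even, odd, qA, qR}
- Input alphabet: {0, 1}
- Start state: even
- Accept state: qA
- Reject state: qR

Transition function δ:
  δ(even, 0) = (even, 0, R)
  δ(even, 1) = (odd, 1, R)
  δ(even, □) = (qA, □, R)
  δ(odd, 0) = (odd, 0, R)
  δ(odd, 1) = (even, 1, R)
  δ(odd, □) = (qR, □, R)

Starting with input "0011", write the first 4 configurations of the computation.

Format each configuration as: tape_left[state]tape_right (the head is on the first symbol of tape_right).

Transitions applied:
Step 1: δ(even, 0) = (even, 0, R)
Step 2: δ(even, 0) = (even, 0, R)
Step 3: δ(even, 1) = (odd, 1, R)

The first 4 configurations are:
[even]0011 ⊢ 0[even]011 ⊢ 00[even]11 ⊢ 001[odd]1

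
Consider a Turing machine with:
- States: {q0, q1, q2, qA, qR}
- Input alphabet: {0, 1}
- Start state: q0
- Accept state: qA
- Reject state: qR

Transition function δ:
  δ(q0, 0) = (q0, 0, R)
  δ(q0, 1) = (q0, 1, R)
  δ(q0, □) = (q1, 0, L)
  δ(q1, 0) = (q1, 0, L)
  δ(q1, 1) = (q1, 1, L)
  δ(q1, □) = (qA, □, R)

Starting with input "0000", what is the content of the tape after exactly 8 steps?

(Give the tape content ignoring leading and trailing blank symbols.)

Execution trace:
Initial: [q0]0000
Step 1: δ(q0, 0) = (q0, 0, R) → 0[q0]000
Step 2: δ(q0, 0) = (q0, 0, R) → 00[q0]00
Step 3: δ(q0, 0) = (q0, 0, R) → 000[q0]0
Step 4: δ(q0, 0) = (q0, 0, R) → 0000[q0]□
Step 5: δ(q0, □) = (q1, 0, L) → 000[q1]00
Step 6: δ(q1, 0) = (q1, 0, L) → 00[q1]000
Step 7: δ(q1, 0) = (q1, 0, L) → 0[q1]0000
Step 8: δ(q1, 0) = (q1, 0, L) → [q1]00000

After 8 steps, the tape (ignoring leading/trailing blanks) is: 00000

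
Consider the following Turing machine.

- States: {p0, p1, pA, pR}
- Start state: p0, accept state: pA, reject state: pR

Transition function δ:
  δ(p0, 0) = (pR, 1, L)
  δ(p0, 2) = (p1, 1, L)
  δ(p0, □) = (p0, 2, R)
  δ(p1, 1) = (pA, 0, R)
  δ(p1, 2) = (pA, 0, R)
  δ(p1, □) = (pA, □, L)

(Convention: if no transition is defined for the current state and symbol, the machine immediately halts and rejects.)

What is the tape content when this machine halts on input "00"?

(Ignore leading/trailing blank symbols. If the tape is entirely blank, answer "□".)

Execution trace:
Initial: [p0]00
Step 1: δ(p0, 0) = (pR, 1, L) → [pR]□10

The machine reaches the reject state pR and halts.

Final tape (ignoring leading/trailing blanks): 10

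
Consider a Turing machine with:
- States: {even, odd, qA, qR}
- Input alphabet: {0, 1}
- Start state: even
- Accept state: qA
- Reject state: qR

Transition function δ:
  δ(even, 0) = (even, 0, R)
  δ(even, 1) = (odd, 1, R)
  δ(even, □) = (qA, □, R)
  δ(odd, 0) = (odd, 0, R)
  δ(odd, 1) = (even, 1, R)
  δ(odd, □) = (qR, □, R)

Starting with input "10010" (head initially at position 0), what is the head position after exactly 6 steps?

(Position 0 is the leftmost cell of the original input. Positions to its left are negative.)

Execution trace (head position shown):
Step 0: [even]10010  (head at position 0)
Step 1: move right → 1[odd]0010  (head at position 1)
Step 2: move right → 10[odd]010  (head at position 2)
Step 3: move right → 100[odd]10  (head at position 3)
Step 4: move right → 1001[even]0  (head at position 4)
Step 5: move right → 10010[even]□  (head at position 5)
Step 6: move right → 10010□[qA]□  (head at position 6)

After 6 steps, the head is at position 6.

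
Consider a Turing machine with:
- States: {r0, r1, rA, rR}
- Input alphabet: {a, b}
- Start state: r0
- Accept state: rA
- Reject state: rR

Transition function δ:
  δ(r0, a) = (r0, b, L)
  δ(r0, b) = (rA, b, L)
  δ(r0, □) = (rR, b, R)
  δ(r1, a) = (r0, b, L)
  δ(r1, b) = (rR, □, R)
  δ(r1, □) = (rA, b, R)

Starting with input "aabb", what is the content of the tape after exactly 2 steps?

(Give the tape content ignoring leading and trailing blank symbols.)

Execution trace:
Initial: [r0]aabb
Step 1: δ(r0, a) = (r0, b, L) → [r0]□babb
Step 2: δ(r0, □) = (rR, b, R) → b[rR]babb

The machine reaches the reject state rR and halts.

After 2 steps, the tape (ignoring leading/trailing blanks) is: bbabb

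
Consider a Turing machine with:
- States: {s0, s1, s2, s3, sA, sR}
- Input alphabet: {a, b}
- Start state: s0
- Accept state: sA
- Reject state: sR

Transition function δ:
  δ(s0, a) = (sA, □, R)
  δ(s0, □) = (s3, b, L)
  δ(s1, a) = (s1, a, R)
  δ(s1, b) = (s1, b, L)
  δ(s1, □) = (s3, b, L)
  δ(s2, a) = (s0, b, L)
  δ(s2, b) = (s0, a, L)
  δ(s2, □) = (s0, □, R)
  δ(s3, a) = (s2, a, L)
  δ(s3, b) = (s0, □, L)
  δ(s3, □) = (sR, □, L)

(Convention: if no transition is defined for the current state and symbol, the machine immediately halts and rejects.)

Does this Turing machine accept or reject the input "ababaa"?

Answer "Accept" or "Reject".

Execution trace:
Initial: [s0]ababaa
Step 1: δ(s0, a) = (sA, □, R) → □[sA]babaa

The machine reaches the accept state sA and halts.

Answer: Accept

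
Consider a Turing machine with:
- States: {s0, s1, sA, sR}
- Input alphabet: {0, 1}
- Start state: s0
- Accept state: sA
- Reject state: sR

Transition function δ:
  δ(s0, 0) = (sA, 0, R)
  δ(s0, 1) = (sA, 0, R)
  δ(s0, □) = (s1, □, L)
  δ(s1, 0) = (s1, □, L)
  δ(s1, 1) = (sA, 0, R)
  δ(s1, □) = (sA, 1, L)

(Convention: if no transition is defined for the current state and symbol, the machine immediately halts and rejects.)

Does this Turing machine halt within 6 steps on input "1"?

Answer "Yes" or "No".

Execution trace:
Initial: [s0]1
Step 1: δ(s0, 1) = (sA, 0, R) → 0[sA]□

The machine reaches the accept state sA and halts.
The machine halted after 1 step (within the 6-step bound).

Answer: Yes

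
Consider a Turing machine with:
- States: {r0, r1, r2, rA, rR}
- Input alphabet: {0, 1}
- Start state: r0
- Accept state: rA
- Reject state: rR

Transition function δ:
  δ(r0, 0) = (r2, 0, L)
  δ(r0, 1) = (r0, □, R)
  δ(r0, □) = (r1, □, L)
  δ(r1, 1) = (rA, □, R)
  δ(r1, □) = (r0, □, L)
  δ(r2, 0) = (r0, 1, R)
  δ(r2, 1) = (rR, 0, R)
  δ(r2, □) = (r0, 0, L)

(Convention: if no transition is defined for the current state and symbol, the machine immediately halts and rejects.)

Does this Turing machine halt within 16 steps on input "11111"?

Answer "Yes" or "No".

Execution trace:
Initial: [r0]11111
Step 1: δ(r0, 1) = (r0, □, R) → □[r0]1111
Step 2: δ(r0, 1) = (r0, □, R) → □□[r0]111
Step 3: δ(r0, 1) = (r0, □, R) → □□□[r0]11
Step 4: δ(r0, 1) = (r0, □, R) → □□□□[r0]1
Step 5: δ(r0, 1) = (r0, □, R) → □□□□□[r0]□
Step 6: δ(r0, □) = (r1, □, L) → □□□□[r1]□□
Step 7: δ(r1, □) = (r0, □, L) → □□□[r0]□□□
Step 8: δ(r0, □) = (r1, □, L) → □□[r1]□□□□
Step 9: δ(r1, □) = (r0, □, L) → □[r0]□□□□□
Step 10: δ(r0, □) = (r1, □, L) → [r1]□□□□□□
Step 11: δ(r1, □) = (r0, □, L) → [r0]□□□□□□□
Step 12: δ(r0, □) = (r1, □, L) → [r1]□□□□□□□□
Step 13: δ(r1, □) = (r0, □, L) → [r0]□□□□□□□□□
Step 14: δ(r0, □) = (r1, □, L) → [r1]□□□□□□□□□□
Step 15: δ(r1, □) = (r0, □, L) → [r0]□□□□□□□□□□□
Step 16: δ(r0, □) = (r1, □, L) → [r1]□□□□□□□□□□□□

The machine has not reached a halting state after 16 steps.
The machine did not halt within the 16-step bound.

Answer: No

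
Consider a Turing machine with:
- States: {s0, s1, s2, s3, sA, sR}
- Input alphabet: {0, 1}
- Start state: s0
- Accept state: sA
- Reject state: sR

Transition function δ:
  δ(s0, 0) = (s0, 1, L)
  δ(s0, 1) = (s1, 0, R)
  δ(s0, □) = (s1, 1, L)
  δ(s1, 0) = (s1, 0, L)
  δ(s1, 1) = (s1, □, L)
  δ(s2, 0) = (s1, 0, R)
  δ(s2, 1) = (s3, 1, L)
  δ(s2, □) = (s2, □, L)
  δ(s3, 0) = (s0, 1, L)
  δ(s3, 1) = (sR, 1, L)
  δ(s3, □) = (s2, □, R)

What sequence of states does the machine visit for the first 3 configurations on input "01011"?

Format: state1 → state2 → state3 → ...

Execution trace:
Initial: [s0]01011
Step 1: δ(s0, 0) = (s0, 1, L) → [s0]□11011
Step 2: δ(s0, □) = (s1, 1, L) → [s1]□111011

No transition is defined for δ(s1, □). By convention the machine halts and rejects.

State sequence: s0 → s0 → s1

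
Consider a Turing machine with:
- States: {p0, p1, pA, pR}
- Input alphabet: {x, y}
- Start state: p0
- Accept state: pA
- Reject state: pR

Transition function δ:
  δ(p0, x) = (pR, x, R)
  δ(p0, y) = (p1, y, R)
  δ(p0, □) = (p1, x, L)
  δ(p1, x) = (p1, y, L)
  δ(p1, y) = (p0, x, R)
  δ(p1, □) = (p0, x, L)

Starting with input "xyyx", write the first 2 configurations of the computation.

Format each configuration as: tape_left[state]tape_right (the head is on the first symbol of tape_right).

Transitions applied:
Step 1: δ(p0, x) = (pR, x, R)

The first 2 configurations are:
[p0]xyyx ⊢ x[pR]yyx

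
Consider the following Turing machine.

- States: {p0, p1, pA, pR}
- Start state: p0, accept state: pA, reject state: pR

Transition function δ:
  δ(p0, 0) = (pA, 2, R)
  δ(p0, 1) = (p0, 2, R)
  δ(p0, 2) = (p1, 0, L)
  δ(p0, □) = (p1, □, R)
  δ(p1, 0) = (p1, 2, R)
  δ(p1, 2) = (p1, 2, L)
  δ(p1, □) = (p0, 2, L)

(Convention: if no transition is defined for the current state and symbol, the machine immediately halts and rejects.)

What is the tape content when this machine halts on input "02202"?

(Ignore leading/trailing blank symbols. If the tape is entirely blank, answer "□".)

Execution trace:
Initial: [p0]02202
Step 1: δ(p0, 0) = (pA, 2, R) → 2[pA]2202

The machine reaches the accept state pA and halts.

Final tape (ignoring leading/trailing blanks): 22202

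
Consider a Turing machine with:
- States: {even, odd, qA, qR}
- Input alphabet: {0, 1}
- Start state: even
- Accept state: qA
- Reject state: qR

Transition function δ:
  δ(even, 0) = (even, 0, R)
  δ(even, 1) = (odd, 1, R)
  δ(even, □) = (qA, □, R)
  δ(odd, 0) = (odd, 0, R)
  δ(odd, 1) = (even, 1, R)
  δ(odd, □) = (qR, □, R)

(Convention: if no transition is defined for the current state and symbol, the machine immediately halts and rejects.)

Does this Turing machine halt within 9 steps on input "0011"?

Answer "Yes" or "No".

Execution trace:
Initial: [even]0011
Step 1: δ(even, 0) = (even, 0, R) → 0[even]011
Step 2: δ(even, 0) = (even, 0, R) → 00[even]11
Step 3: δ(even, 1) = (odd, 1, R) → 001[odd]1
Step 4: δ(odd, 1) = (even, 1, R) → 0011[even]□
Step 5: δ(even, □) = (qA, □, R) → 0011□[qA]□

The machine reaches the accept state qA and halts.
The machine halted after 5 steps (within the 9-step bound).

Answer: Yes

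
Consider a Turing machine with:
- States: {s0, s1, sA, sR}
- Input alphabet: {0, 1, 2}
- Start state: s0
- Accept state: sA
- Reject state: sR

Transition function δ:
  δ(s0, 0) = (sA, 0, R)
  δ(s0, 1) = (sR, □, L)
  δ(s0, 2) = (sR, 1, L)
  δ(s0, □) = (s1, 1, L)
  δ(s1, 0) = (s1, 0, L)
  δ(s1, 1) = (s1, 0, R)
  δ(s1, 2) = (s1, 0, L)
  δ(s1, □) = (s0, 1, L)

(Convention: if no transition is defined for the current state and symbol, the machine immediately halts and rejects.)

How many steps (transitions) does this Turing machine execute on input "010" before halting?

Execution trace:
Initial: [s0]010
Step 1: δ(s0, 0) = (sA, 0, R) → 0[sA]10

The machine reaches the accept state sA and halts.

The machine executed 1 step before halting.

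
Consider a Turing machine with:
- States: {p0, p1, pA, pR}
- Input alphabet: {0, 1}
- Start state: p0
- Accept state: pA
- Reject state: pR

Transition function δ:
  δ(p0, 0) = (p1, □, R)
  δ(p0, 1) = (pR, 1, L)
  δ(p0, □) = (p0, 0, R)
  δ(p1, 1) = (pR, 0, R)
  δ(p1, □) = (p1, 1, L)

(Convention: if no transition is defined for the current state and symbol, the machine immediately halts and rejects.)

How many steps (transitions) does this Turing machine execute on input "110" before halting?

Execution trace:
Initial: [p0]110
Step 1: δ(p0, 1) = (pR, 1, L) → [pR]□110

The machine reaches the reject state pR and halts.

The machine executed 1 step before halting.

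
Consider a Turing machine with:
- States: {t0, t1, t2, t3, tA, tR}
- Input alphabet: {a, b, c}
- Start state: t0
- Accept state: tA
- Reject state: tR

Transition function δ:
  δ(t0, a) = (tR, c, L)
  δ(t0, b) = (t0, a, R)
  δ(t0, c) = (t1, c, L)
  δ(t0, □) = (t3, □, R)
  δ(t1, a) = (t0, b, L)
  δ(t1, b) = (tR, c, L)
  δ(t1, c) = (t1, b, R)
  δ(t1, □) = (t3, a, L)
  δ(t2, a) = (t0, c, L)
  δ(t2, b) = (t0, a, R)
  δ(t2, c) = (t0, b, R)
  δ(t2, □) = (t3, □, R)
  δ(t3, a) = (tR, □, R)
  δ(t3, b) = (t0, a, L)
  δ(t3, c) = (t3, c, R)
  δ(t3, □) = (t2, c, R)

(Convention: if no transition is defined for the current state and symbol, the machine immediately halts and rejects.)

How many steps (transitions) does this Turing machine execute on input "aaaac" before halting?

Execution trace:
Initial: [t0]aaaac
Step 1: δ(t0, a) = (tR, c, L) → [tR]□caaac

The machine reaches the reject state tR and halts.

The machine executed 1 step before halting.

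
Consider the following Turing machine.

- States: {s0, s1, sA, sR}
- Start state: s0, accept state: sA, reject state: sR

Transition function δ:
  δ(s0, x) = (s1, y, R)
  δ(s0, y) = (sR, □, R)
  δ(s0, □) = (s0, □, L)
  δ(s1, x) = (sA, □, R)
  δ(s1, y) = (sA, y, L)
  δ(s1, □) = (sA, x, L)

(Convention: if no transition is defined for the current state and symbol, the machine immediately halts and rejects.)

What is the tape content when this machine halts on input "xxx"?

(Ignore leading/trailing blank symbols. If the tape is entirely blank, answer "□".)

Execution trace:
Initial: [s0]xxx
Step 1: δ(s0, x) = (s1, y, R) → y[s1]xx
Step 2: δ(s1, x) = (sA, □, R) → y□[sA]x

The machine reaches the accept state sA and halts.

Final tape (ignoring leading/trailing blanks): y□x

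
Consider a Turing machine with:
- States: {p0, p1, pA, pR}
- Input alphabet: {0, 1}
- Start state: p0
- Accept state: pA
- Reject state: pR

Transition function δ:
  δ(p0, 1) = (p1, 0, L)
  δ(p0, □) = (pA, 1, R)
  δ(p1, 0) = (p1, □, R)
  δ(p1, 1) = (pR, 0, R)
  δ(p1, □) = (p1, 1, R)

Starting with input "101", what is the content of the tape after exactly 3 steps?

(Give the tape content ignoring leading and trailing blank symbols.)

Execution trace:
Initial: [p0]101
Step 1: δ(p0, 1) = (p1, 0, L) → [p1]□001
Step 2: δ(p1, □) = (p1, 1, R) → 1[p1]001
Step 3: δ(p1, 0) = (p1, □, R) → 1□[p1]01

After 3 steps, the tape (ignoring leading/trailing blanks) is: 1□01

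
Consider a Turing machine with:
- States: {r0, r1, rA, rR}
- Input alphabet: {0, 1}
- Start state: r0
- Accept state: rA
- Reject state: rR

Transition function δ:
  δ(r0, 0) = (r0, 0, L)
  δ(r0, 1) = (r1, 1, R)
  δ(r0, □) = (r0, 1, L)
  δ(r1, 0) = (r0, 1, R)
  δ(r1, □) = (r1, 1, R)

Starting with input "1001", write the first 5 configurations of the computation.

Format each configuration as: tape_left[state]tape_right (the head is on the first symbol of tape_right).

Transitions applied:
Step 1: δ(r0, 1) = (r1, 1, R)
Step 2: δ(r1, 0) = (r0, 1, R)
Step 3: δ(r0, 0) = (r0, 0, L)
Step 4: δ(r0, 1) = (r1, 1, R)

The first 5 configurations are:
[r0]1001 ⊢ 1[r1]001 ⊢ 11[r0]01 ⊢ 1[r0]101 ⊢ 11[r1]01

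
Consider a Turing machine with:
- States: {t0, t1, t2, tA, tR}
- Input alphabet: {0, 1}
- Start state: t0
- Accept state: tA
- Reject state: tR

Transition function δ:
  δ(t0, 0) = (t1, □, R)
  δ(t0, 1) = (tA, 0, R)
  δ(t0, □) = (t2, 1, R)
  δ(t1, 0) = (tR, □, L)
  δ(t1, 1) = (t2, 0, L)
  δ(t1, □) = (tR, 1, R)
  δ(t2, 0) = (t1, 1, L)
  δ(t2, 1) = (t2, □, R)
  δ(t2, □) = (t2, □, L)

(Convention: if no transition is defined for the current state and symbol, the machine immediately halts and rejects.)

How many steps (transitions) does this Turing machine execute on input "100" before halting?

Execution trace:
Initial: [t0]100
Step 1: δ(t0, 1) = (tA, 0, R) → 0[tA]00

The machine reaches the accept state tA and halts.

The machine executed 1 step before halting.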